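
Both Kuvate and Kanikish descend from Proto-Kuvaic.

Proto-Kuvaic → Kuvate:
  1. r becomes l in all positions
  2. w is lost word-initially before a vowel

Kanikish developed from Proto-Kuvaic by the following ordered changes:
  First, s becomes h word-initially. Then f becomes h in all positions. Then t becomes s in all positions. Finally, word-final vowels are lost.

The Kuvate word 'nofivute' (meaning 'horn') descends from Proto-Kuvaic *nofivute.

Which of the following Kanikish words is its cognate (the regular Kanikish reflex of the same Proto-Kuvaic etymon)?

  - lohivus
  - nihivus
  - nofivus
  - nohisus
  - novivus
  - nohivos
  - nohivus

nohivus

Kanikish: start from *nofivute.
  rule 1: no change — nofivute
  rule 2 (unconditioned shift): nofivute → nohivute
  rule 3 (unconditioned shift): nohivute → nohivuse
  rule 4 (apocope): nohivuse → nohivus
  ⇒ Kanikish nohivus
Among the options, 'nohivus' alone shows every Kanikish change applied in order.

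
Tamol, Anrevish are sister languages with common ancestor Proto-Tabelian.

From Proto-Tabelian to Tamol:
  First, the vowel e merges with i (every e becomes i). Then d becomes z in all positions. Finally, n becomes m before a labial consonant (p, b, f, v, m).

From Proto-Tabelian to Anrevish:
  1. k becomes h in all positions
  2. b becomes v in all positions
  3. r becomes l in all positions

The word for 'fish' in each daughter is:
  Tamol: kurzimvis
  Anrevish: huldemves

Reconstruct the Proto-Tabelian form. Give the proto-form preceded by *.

Position 5: Tamol has i, Anrevish has e. Anrevish preserves e here (none of its changes turn any other segment into e), so the proto-segment is *e.
Position 4: Tamol has z, Anrevish has d. Anrevish preserves d here (none of its changes turn any other segment into d), so the proto-segment is *d.
Position 1: Tamol has k, Anrevish has h. Tamol preserves k here (none of its changes turn any other segment into k), so the proto-segment is *k.
This points to *kurdemves. Verify forward in each daughter:
Tamol: *kurdemves > kurdimvis > kurzimvis  (by vowel merger, unconditioned shift)
Anrevish: start from *kurdemves.
  rule 1 (unconditioned shift): kurdemves → hurdemves
  rule 2: no change — hurdemves
  rule 3 (unconditioned shift): hurdemves → huldemves
  ⇒ Anrevish huldemves
Only *kurdemves yields all of Tamol kurzimvis, Anrevish huldemves.

*kurdemves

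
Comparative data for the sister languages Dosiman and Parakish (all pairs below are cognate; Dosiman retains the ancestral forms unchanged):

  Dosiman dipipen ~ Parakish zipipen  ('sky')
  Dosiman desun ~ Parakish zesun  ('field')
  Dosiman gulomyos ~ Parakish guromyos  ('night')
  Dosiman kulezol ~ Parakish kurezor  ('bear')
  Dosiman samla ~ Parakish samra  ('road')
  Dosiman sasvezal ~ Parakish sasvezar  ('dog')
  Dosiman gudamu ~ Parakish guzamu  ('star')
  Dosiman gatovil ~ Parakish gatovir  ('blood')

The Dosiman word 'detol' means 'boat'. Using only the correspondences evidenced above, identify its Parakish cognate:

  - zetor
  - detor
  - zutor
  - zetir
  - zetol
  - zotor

zetor

desun ~ zesun — Dosiman d corresponds to Parakish z word-initially before a front vowel.
kulezol ~ kurezor, sasvezal ~ sasvezar — Dosiman l corresponds to Parakish r word-finally.
Applying these to Dosiman 'detol':
  detol → zetol   (d→z word-initially before a front vowel)
  zetol → zetor   (l→r word-finally)
So the Parakish cognate is 'zetor'.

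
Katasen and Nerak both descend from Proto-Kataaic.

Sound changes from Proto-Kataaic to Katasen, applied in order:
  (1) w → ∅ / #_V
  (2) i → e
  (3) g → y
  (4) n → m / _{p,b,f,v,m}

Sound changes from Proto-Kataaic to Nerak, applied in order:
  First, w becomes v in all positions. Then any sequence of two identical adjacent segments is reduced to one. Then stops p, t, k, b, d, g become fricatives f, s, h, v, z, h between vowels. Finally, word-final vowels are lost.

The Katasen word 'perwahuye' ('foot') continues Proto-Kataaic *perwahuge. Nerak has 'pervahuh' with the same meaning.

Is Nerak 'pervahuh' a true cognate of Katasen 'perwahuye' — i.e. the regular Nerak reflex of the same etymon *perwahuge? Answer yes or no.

yes

Derive the expected Nerak reflex of *perwahuge:
Nerak: *perwahuge
  perwahuge → pervahuge   [unconditioned shift]
  pervahuge (rule 2 does not apply)
  pervahuge → pervahuhe   [intervocalic lenition]
  pervahuhe → pervahuh   [apocope]
  giving Nerak pervahuh.
Nerak 'pervahuh' matches the regular reflex exactly, so the pair is cognate.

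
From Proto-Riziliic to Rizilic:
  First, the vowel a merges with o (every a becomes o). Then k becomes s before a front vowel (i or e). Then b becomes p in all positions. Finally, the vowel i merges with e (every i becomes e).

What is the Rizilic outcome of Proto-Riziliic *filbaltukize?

Rizilic: start from *filbaltukize.
  rule 1 (vowel merger): filbaltukize → filboltukize
  rule 2 (palatalisation): filboltukize → filboltusize
  rule 3 (unconditioned shift): filboltusize → filpoltusize
  rule 4 (vowel merger): filpoltusize → felpoltuseze
  ⇒ Rizilic felpoltuseze

felpoltuseze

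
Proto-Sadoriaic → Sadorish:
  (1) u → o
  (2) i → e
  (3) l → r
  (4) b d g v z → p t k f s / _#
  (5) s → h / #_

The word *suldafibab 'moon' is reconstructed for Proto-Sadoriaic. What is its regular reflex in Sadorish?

hordafebap

Sadorish: *suldafibab
  suldafibab → soldafibab   [vowel merger]
  soldafibab → soldafebab   [vowel merger]
  soldafebab → sordafebab   [unconditioned shift]
  sordafebab → sordafebap   [final devoicing]
  sordafebap → hordafebap   [debuccalisation]
  giving Sadorish hordafebap.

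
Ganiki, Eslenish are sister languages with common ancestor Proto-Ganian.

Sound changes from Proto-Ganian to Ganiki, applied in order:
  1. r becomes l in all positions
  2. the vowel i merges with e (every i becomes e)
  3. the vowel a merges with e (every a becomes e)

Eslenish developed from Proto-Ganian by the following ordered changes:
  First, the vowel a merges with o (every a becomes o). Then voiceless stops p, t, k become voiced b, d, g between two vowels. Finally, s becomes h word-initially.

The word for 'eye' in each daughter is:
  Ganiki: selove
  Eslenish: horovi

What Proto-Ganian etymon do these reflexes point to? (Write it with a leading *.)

*sarovi

Position 1: Ganiki has s, Eslenish has h. Ganiki preserves s here (none of its changes turn any other segment into s), so the proto-segment is *s.
Position 2: Ganiki has e, Eslenish has o. Taking the neighbouring segments as reconstructed: Ganiki e could go back to *a or *e or *i; Eslenish o could go back to *a or *o — the one source consistent with every daughter is *a.
Position 3: Ganiki has l, Eslenish has r. Eslenish preserves r here (none of its changes turn any other segment into r), so the proto-segment is *r.
Continuing position by position gives *sarovi; check it forward:
Ganiki: *sarovi
  sarovi → salovi   [unconditioned shift]
  salovi → salove   [vowel merger]
  salove → selove   [vowel merger]
  giving Ganiki selove.
Eslenish: *sarovi > sorovi > horovi  (by vowel merger, debuccalisation)
Only *sarovi yields all of Ganiki selove, Eslenish horovi.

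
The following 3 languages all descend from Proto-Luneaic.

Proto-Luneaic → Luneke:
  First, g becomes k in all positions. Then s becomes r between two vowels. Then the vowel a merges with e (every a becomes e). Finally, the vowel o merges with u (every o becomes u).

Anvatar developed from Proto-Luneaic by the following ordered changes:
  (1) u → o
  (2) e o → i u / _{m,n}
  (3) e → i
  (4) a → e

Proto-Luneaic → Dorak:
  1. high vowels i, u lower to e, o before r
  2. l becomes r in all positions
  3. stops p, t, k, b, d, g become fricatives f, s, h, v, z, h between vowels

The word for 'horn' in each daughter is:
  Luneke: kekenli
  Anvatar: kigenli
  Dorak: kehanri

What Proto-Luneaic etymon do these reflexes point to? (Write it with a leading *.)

Position 3: Luneke has k, Anvatar has g, Dorak has h. Anvatar preserves g here (none of its changes turn any other segment into g), so the proto-segment is *g.
Position 2: Luneke has e, Anvatar has i, Dorak has e. Taking the neighbouring segments as reconstructed: Luneke e could go back to *a or *e; Anvatar i could go back to *e or *i; Dorak e can only go back to *e — the one source consistent with every daughter is *e.
Position 6: Luneke has l, Anvatar has l, Dorak has r. Luneke preserves l here (none of its changes turn any other segment into l), so the proto-segment is *l.
Verify the candidate proto-form against each daughter:
Luneke: *keganli > kekanli > kekenli  (by unconditioned shift, vowel merger)
Anvatar: *keganli > kiganli > kigenli  (by vowel merger, vowel merger)
Dorak: *keganli > keganri > kehanri  (by unconditioned shift, intervocalic lenition)
*keganli is the unique common source.

*keganli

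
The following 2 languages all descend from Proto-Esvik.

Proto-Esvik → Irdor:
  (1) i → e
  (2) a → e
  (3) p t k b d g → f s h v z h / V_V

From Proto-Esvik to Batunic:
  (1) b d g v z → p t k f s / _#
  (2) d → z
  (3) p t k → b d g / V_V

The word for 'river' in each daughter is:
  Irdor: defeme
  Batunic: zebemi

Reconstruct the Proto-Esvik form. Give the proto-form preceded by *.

*depemi

Position 6: Irdor has e, Batunic has i. Batunic preserves i here (none of its changes turn any other segment into i), so the proto-segment is *i.
Position 1: Irdor has d, Batunic has z. Irdor preserves d here (none of its changes turn any other segment into d), so the proto-segment is *d.
Continuing position by position gives *depemi; check it forward:
Irdor: *depemi > depeme > defeme  (by vowel merger, intervocalic lenition)
Batunic: *depemi
  depemi (rule 1 does not apply)
  depemi → zepemi   [unconditioned shift]
  zepemi → zebemi   [intervocalic voicing]
  giving Batunic zebemi.
Only *depemi yields all of Irdor defeme, Batunic zebemi.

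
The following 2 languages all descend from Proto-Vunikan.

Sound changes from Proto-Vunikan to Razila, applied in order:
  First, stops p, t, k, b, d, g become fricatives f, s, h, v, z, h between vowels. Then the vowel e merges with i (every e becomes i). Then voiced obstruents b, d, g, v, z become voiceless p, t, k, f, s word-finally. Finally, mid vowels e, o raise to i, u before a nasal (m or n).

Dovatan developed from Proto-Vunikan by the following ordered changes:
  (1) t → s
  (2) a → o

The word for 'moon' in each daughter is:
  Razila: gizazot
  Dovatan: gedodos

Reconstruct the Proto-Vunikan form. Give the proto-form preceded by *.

*gedadot

Position 7: Razila has t, Dovatan has s. Taking the neighbouring segments as reconstructed: Razila t could go back to *t or *d; Dovatan s could go back to *t or *s — the one source consistent with every daughter is *t.
Position 4: Razila has a, Dovatan has o. Razila preserves a here (none of its changes turn any other segment into a), so the proto-segment is *a.
Position 5: Razila has z, Dovatan has d. Dovatan preserves d here (none of its changes turn any other segment into d), so the proto-segment is *d.
Continuing position by position gives *gedadot; check it forward:
Razila: *gedadot > gezazot > gizazot  (by intervocalic lenition, vowel merger)
Dovatan: *gedadot > gedados > gedodos  (by unconditioned shift, vowel merger)
*gedadot is the unique common source.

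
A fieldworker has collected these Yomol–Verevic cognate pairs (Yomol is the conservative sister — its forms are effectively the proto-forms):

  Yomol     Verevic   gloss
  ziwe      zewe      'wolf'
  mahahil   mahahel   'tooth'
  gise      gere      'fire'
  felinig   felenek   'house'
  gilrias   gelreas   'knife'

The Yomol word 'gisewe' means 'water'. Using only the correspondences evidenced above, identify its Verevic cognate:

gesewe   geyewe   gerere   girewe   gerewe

gerewe

ziwe ~ zewe, mahahil ~ mahahel — Yomol i corresponds to Verevic e after a consonant, before a consonant other than r, m, n, p, b, f, v.
gise ~ gere — Yomol s corresponds to Verevic r between vowels (before a front vowel).
Applying these to Yomol 'gisewe':
  gisewe → gesewe   (i→e after a consonant, before a consonant other than r, m, n, p, b, f, v)
  gesewe → gerewe   (s→r between vowels (before a front vowel))
So the Verevic cognate is 'gerewe'.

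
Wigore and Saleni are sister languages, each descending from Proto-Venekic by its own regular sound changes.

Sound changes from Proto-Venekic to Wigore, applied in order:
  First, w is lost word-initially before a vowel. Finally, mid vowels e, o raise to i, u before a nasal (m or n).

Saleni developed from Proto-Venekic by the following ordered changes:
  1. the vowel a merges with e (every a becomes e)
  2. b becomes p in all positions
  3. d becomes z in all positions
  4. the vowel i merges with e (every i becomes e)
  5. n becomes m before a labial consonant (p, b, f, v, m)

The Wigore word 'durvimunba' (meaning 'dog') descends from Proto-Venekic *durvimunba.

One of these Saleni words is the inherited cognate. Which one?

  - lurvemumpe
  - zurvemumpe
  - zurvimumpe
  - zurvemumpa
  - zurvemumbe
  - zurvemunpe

zurvemumpe

Saleni: *durvimunba
  durvimunba → durvimunbe   [vowel merger]
  durvimunbe → durvimunpe   [unconditioned shift]
  durvimunpe → zurvimunpe   [unconditioned shift]
  zurvimunpe → zurvemunpe   [vowel merger]
  zurvemunpe → zurvemumpe   [nasal place assimilation]
  giving Saleni zurvemumpe.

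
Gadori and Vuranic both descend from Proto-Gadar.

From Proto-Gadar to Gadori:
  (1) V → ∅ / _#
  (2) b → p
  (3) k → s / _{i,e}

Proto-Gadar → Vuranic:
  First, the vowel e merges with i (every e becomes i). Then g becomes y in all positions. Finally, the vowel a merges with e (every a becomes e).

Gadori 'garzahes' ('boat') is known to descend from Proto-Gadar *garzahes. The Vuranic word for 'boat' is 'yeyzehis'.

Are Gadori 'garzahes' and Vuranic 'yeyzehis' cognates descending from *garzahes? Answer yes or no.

Derive the expected Vuranic reflex of *garzahes:
Vuranic: start from *garzahes.
  rule 1 (vowel merger): garzahes → garzahis
  rule 2 (unconditioned shift): garzahis → yarzahis
  rule 3 (vowel merger): yarzahis → yerzehis
  ⇒ Vuranic yerzehis
The regular Vuranic reflex would be 'yerzehis', but the attested form is 'yeyzehis'. The correspondence is irregular, so they are not cognates (the Vuranic form has a different source).

no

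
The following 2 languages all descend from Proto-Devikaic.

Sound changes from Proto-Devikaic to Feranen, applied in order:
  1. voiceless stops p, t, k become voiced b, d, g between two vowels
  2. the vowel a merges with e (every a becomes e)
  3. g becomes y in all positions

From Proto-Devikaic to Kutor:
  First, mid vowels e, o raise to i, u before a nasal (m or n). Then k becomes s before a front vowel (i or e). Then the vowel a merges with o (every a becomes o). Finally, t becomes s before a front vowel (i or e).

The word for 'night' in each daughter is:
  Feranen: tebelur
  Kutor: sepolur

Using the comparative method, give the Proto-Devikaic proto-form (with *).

*tepalur

Position 3: Feranen has b, Kutor has p. Kutor preserves p here (none of its changes turn any other segment into p), so the proto-segment is *p.
Position 1: Feranen has t, Kutor has s. Feranen preserves t here (none of its changes turn any other segment into t), so the proto-segment is *t.
This points to *tepalur. Verify forward in each daughter:
Feranen: start from *tepalur.
  rule 1 (intervocalic voicing): tepalur → tebalur
  rule 2 (vowel merger): tebalur → tebelur
  rule 3: no change — tebelur
  ⇒ Feranen tebelur
Kutor: *tepalur > tepolur > sepolur  (by vowel merger, palatalisation)
No other proto-form is consistent with every reflex, so the reconstruction is *tepalur.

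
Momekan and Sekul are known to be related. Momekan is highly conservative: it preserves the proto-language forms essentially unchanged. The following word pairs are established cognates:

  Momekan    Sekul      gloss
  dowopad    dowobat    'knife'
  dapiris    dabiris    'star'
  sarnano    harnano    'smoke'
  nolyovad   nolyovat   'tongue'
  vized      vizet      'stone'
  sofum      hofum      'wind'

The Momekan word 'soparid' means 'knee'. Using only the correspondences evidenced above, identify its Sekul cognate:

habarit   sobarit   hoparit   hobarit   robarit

hobarit

sofum ~ hofum — Momekan s corresponds to Sekul h word-initially before a back vowel.
dowopad ~ dowobat — Momekan p corresponds to Sekul b between vowels (before a back vowel).
dowopad ~ dowobat, nolyovad ~ nolyovat — Momekan d corresponds to Sekul t word-finally.
Applying these to Momekan 'soparid':
  soparid → hoparid   (s→h word-initially before a back vowel)
  hoparid → hobarid   (p→b between vowels (before a back vowel))
  hobarid → hobarit   (d→t word-finally)
So the Sekul cognate is 'hobarit'.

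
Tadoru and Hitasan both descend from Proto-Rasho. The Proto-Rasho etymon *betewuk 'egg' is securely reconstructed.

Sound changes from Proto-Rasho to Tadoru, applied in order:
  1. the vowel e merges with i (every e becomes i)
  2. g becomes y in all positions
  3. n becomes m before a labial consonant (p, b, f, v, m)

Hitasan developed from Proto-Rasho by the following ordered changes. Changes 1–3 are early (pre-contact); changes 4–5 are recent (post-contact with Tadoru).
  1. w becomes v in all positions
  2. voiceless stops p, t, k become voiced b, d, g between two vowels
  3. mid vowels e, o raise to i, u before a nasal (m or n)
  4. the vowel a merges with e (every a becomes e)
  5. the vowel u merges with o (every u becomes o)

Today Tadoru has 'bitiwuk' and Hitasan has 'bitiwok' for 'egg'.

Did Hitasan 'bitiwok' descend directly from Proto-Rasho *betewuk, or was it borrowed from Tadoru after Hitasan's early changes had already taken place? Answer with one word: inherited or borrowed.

If inherited, *betewuk would pass through all of Hitasan's changes:
Hitasan: *betewuk > betevuk > bedevuk > bedevok  (by unconditioned shift, intervocalic voicing, vowel merger)
If borrowed from Tadoru 'bitiwuk' after the early changes, it would undergo only the recent ones:
  rule 4 (vowel merger): no change (bitiwuk)
  rule 5 (vowel merger): bitiwuk → bitiwok
  ⇒ as a loan: bitiwok
Hitasan 'bitiwok' matches the loan outcome 'bitiwok', not the inherited 'bedevok' — it skipped the early Hitasan changes, so it was borrowed from Tadoru.

borrowed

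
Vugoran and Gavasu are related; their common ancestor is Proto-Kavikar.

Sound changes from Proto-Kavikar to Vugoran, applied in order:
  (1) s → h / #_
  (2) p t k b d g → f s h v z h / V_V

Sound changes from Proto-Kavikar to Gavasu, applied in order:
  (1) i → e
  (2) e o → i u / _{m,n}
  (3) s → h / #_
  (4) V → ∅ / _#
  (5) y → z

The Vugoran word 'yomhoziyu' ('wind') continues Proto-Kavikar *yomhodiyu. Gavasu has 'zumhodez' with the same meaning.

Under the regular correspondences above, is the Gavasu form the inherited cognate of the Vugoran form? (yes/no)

yes

Derive the expected Gavasu reflex of *yomhodiyu:
Gavasu: *yomhodiyu > yomhodeyu > yumhodeyu > yumhodey > zumhodez  (by vowel merger, pre-nasal raising, apocope, unconditioned shift)
Gavasu 'zumhodez' matches the regular reflex exactly, so the pair is cognate.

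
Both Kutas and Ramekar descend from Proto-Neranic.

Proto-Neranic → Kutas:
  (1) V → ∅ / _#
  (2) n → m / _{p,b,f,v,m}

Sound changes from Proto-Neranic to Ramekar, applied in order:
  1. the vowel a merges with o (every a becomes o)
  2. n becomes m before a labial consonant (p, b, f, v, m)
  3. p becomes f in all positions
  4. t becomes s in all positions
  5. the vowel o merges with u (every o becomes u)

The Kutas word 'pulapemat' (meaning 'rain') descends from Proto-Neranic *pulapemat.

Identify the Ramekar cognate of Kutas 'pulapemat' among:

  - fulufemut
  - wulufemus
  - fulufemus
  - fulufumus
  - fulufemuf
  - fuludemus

Ramekar: *pulapemat
  pulapemat → pulopemot   [vowel merger]
  pulopemot (rule 2 does not apply)
  pulopemot → fulofemot   [unconditioned shift]
  fulofemot → fulofemos   [unconditioned shift]
  fulofemos → fulufemus   [vowel merger]
  giving Ramekar fulufemus.

fulufemus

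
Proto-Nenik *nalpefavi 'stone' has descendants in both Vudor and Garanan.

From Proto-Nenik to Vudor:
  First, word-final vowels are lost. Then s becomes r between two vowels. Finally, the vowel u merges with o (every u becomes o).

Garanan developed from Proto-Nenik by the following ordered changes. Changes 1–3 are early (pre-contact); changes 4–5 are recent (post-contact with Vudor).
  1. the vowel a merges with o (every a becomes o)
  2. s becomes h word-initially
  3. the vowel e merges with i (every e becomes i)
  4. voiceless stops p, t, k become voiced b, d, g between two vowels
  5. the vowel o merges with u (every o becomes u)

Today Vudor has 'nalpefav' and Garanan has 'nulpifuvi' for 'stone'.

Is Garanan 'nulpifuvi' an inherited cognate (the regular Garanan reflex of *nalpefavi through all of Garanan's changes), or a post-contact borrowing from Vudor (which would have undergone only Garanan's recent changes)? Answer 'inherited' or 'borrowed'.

inherited

If inherited, *nalpefavi would pass through all of Garanan's changes:
Garanan: *nalpefavi
  nalpefavi → nolpefovi   [vowel merger]
  nolpefovi (rule 2 does not apply)
  nolpefovi → nolpifovi   [vowel merger]
  nolpifovi (rule 4 does not apply)
  nolpifovi → nulpifuvi   [vowel merger]
  giving Garanan nulpifuvi.
If borrowed from Vudor 'nalpefav' after the early changes, it would undergo only the recent ones:
  rule 4 (intervocalic voicing): no change (nalpefav)
  rule 5 (vowel merger): no change (nalpefav)
  ⇒ as a loan: nalpefav
Garanan 'nulpifuvi' matches the inherited outcome exactly, so it is an inherited cognate, not a loan.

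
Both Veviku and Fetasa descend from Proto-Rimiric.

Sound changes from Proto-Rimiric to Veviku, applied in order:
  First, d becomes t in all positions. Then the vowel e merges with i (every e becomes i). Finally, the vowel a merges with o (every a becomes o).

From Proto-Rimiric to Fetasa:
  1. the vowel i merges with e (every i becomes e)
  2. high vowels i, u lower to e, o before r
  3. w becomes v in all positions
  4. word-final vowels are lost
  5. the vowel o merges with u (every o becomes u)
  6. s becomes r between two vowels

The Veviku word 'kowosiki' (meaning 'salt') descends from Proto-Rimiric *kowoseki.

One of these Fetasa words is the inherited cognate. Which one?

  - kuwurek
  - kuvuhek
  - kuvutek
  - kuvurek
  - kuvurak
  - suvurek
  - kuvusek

Fetasa: *kowoseki
  kowoseki → kowoseke   [vowel merger]
  kowoseke (rule 2 does not apply)
  kowoseke → kovoseke   [unconditioned shift]
  kovoseke → kovosek   [apocope]
  kovosek → kuvusek   [vowel merger]
  kuvusek → kuvurek   [rhotacism]
  giving Fetasa kuvurek.
Only 'kuvurek' matches the regular Fetasa development of *kowoseki.

kuvurek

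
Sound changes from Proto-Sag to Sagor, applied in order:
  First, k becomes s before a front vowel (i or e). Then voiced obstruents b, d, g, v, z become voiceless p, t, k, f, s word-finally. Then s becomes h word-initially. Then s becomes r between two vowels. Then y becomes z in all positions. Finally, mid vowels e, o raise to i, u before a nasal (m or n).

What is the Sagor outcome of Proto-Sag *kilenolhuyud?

Sagor: start from *kilenolhuyud.
  rule 1 (palatalisation): kilenolhuyud → silenolhuyud
  rule 2 (final devoicing): silenolhuyud → silenolhuyut
  rule 3 (debuccalisation): silenolhuyut → hilenolhuyut
  rule 4: no change — hilenolhuyut
  rule 5 (unconditioned shift): hilenolhuyut → hilenolhuzut
  rule 6 (pre-nasal raising): hilenolhuzut → hilinolhuzut
  ⇒ Sagor hilinolhuzut

hilinolhuzut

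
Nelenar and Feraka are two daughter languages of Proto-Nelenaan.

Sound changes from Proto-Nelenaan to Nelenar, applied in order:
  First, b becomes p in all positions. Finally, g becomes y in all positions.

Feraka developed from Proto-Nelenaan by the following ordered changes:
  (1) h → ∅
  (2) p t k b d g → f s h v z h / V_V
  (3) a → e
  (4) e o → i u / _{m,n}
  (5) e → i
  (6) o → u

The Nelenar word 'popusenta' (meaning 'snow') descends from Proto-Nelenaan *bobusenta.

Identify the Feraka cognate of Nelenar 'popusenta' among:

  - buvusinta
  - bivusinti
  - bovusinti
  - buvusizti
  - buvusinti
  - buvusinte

buvusinti

Feraka: *bobusenta > bovusenta > bovusente > bovusinte > bovusinti > buvusinti  (by intervocalic lenition, vowel merger, pre-nasal raising, vowel merger, vowel merger)
The other candidates each miss or misapply at least one Feraka change.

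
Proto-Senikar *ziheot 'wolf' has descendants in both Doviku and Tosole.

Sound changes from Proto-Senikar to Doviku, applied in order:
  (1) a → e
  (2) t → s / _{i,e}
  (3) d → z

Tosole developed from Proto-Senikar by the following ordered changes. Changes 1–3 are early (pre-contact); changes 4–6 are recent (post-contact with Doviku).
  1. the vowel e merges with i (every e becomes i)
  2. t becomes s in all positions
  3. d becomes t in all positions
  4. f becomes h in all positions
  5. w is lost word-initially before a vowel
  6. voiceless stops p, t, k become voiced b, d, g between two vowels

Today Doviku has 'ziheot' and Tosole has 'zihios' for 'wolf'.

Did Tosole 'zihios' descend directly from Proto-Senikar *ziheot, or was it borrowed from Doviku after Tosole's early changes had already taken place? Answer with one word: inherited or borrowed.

inherited

If inherited, *ziheot would pass through all of Tosole's changes:
Tosole: start from *ziheot.
  rule 1 (vowel merger): ziheot → zihiot
  rule 2 (unconditioned shift): zihiot → zihios
  rule 3: no change — zihios
  rule 4: no change — zihios
  rule 5: no change — zihios
  rule 6: no change — zihios
  ⇒ Tosole zihios
If borrowed from Doviku 'ziheot' after the early changes, it would undergo only the recent ones:
  rule 4 (unconditioned shift): no change (ziheot)
  rule 5 (glide loss): no change (ziheot)
  rule 6 (intervocalic voicing): no change (ziheot)
  ⇒ as a loan: ziheot
Tosole 'zihios' matches the inherited outcome exactly, so it is an inherited cognate, not a loan.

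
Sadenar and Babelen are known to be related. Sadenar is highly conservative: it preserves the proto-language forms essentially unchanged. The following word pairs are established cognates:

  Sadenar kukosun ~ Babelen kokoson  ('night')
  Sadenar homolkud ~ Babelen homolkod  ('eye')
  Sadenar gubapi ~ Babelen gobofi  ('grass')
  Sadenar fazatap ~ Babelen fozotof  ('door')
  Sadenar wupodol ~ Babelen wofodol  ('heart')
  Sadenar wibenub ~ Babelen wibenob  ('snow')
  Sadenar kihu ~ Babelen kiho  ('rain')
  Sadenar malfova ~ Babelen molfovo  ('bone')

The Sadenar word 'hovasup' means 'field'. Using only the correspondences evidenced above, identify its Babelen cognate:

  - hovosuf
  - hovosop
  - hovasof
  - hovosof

hovosof

fazatap ~ fozotof, malfova ~ molfovo — Sadenar a corresponds to Babelen o after a consonant, before a consonant other than r, m, n, p, b, f, v.
wupodol ~ wofodol — Sadenar u corresponds to Babelen o after a consonant, before a labial obstruent.
fazatap ~ fozotof — Sadenar p corresponds to Babelen f word-finally.
Applying these to Sadenar 'hovasup':
  hovasup → hovosup   (a→o after a consonant, before a consonant other than r, m, n, p, b, f, v)
  hovosup → hovosop   (u→o after a consonant, before a labial obstruent)
  hovosop → hovosof   (p→f word-finally)
So the Babelen cognate is 'hovosof'.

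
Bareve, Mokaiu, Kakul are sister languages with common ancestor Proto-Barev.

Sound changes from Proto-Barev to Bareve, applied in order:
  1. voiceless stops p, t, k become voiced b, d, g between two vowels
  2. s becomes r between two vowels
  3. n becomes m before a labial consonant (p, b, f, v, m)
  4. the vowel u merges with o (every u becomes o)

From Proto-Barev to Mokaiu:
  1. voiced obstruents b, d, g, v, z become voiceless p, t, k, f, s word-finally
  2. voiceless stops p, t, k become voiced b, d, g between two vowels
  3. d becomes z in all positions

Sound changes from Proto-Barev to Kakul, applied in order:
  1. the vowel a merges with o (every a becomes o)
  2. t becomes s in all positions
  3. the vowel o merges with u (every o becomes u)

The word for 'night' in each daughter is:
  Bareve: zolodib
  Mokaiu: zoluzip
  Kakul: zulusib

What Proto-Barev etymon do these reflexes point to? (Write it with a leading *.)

*zolutib

Position 2: Bareve has o, Mokaiu has o, Kakul has u. Mokaiu preserves o here (none of its changes turn any other segment into o), so the proto-segment is *o.
Position 4: Bareve has o, Mokaiu has u, Kakul has u. Mokaiu preserves u here (none of its changes turn any other segment into u), so the proto-segment is *u.
This points to *zolutib. Verify forward in each daughter:
Bareve: *zolutib
  zolutib → zoludib   [intervocalic voicing]
  zoludib (rule 2 does not apply)
  zoludib (rule 3 does not apply)
  zoludib → zolodib   [vowel merger]
  giving Bareve zolodib.
Mokaiu: start from *zolutib.
  rule 1 (final devoicing): zolutib → zolutip
  rule 2 (intervocalic voicing): zolutip → zoludip
  rule 3 (unconditioned shift): zoludip → zoluzip
  ⇒ Mokaiu zoluzip
Kakul: start from *zolutib.
  rule 1: no change — zolutib
  rule 2 (unconditioned shift): zolutib → zolusib
  rule 3 (vowel merger): zolusib → zulusib
  ⇒ Kakul zulusib
Only *zolutib yields all of Bareve zolodib, Mokaiu zoluzip, Kakul zulusib.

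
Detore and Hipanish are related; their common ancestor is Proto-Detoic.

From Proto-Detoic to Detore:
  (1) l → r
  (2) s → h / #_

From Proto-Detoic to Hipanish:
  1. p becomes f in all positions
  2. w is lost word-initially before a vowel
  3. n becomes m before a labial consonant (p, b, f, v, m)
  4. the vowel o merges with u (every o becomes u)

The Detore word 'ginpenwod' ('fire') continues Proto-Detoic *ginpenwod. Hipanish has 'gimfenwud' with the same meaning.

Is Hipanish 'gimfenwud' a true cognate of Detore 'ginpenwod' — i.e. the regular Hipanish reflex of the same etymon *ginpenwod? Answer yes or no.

yes

Derive the expected Hipanish reflex of *ginpenwod:
Hipanish: *ginpenwod
  ginpenwod → ginfenwod   [unconditioned shift]
  ginfenwod (rule 2 does not apply)
  ginfenwod → gimfenwod   [nasal place assimilation]
  gimfenwod → gimfenwud   [vowel merger]
  giving Hipanish gimfenwud.
Hipanish 'gimfenwud' matches the regular reflex exactly, so the pair is cognate.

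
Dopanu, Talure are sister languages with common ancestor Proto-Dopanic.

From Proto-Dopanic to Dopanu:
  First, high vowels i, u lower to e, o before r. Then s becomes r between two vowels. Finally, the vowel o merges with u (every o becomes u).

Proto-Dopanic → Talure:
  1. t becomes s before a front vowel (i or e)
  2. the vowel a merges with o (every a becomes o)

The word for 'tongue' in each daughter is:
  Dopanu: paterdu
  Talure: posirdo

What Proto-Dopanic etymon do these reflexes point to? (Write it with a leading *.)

*patirdo

Position 2: Dopanu has a, Talure has o. Dopanu preserves a here (none of its changes turn any other segment into a), so the proto-segment is *a.
Position 4: Dopanu has e, Talure has i. Talure preserves i here (none of its changes turn any other segment into i), so the proto-segment is *i.
Position 7: Dopanu has u, Talure has o. Taking the neighbouring segments as reconstructed: Dopanu u could go back to *o or *u; Talure o could go back to *a or *o — the one source consistent with every daughter is *o.
Verify the candidate proto-form against each daughter:
Dopanu: *patirdo > paterdo > paterdu  (by pre-rhotic lowering, vowel merger)
Talure: *patirdo > pasirdo > posirdo  (by palatalisation, vowel merger)
No other proto-form is consistent with every reflex, so the reconstruction is *patirdo.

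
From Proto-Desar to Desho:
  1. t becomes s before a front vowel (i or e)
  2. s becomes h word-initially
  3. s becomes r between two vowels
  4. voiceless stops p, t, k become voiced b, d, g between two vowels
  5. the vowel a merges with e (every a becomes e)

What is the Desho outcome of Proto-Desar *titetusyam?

hiredusyem

Desho: start from *titetusyam.
  rule 1 (palatalisation): titetusyam → sisetusyam
  rule 2 (debuccalisation): sisetusyam → hisetusyam
  rule 3 (rhotacism): hisetusyam → hiretusyam
  rule 4 (intervocalic voicing): hiretusyam → hiredusyam
  rule 5 (vowel merger): hiredusyam → hiredusyem
  ⇒ Desho hiredusyem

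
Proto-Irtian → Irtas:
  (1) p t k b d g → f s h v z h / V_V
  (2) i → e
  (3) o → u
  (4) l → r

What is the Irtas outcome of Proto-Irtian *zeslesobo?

zesresuvu

Irtas: *zeslesobo
  zeslesobo → zeslesovo   [intervocalic lenition]
  zeslesovo (rule 2 does not apply)
  zeslesovo → zeslesuvu   [vowel merger]
  zeslesuvu → zesresuvu   [unconditioned shift]
  giving Irtas zesresuvu.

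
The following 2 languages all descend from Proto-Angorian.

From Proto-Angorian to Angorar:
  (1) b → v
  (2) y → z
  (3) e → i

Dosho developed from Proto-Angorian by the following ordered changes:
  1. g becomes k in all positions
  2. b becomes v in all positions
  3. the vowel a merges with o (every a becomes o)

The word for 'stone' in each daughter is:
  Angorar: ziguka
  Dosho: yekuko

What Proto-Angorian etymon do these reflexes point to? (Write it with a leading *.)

*yeguka

Position 3: Angorar has g, Dosho has k. Angorar preserves g here (none of its changes turn any other segment into g), so the proto-segment is *g.
Position 1: Angorar has z, Dosho has y. Dosho preserves y here (none of its changes turn any other segment into y), so the proto-segment is *y.
Position 6: Angorar has a, Dosho has o. Angorar preserves a here (none of its changes turn any other segment into a), so the proto-segment is *a.
Verify the candidate proto-form against each daughter:
Angorar: *yeguka
  yeguka (rule 1 does not apply)
  yeguka → zeguka   [unconditioned shift]
  zeguka → ziguka   [vowel merger]
  giving Angorar ziguka.
Dosho: *yeguka
  yeguka → yekuka   [unconditioned shift]
  yekuka (rule 2 does not apply)
  yekuka → yekuko   [vowel merger]
  giving Dosho yekuko.
*yeguka is the unique common source.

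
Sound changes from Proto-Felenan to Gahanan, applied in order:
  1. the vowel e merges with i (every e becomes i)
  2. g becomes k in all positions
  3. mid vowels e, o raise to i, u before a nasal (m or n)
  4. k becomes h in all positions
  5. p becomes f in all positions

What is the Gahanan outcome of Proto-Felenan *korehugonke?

Gahanan: start from *korehugonke.
  rule 1 (vowel merger): korehugonke → korihugonki
  rule 2 (unconditioned shift): korihugonki → korihukonki
  rule 3 (pre-nasal raising): korihukonki → korihukunki
  rule 4 (unconditioned shift): korihukunki → horihuhunhi
  rule 5: no change — horihuhunhi
  ⇒ Gahanan horihuhunhi

horihuhunhi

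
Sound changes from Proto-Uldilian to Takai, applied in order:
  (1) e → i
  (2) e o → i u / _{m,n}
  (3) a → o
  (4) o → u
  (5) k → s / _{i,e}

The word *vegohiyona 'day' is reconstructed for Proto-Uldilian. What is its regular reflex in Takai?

Takai: *vegohiyona
  vegohiyona → vigohiyona   [vowel merger]
  vigohiyona → vigohiyuna   [pre-nasal raising]
  vigohiyuna → vigohiyuno   [vowel merger]
  vigohiyuno → viguhiyunu   [vowel merger]
  viguhiyunu (rule 5 does not apply)
  giving Takai viguhiyunu.

viguhiyunu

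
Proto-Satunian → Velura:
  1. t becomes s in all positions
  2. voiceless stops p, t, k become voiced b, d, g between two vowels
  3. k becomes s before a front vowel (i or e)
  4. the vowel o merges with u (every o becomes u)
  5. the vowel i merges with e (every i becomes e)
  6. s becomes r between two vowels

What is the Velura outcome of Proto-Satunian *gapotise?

Velura: start from *gapotise.
  rule 1 (unconditioned shift): gapotise → gaposise
  rule 2 (intervocalic voicing): gaposise → gabosise
  rule 3: no change — gabosise
  rule 4 (vowel merger): gabosise → gabusise
  rule 5 (vowel merger): gabusise → gabusese
  rule 6 (rhotacism): gabusese → gaburere
  ⇒ Velura gaburere

gaburere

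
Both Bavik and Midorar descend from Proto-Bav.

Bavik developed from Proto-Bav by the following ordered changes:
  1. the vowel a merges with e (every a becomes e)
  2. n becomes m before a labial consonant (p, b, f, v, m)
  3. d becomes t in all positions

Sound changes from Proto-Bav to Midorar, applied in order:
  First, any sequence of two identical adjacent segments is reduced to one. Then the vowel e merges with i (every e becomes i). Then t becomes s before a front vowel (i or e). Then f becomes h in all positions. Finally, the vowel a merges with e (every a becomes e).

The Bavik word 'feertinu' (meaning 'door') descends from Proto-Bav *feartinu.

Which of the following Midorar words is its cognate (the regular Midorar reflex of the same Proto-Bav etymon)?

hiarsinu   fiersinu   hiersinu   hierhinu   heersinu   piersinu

hiersinu

Midorar: *feartinu
  feartinu (rule 1 does not apply)
  feartinu → fiartinu   [vowel merger]
  fiartinu → fiarsinu   [palatalisation]
  fiarsinu → hiarsinu   [unconditioned shift]
  hiarsinu → hiersinu   [vowel merger]
  giving Midorar hiersinu.
Only 'hiersinu' matches the regular Midorar development of *feartinu.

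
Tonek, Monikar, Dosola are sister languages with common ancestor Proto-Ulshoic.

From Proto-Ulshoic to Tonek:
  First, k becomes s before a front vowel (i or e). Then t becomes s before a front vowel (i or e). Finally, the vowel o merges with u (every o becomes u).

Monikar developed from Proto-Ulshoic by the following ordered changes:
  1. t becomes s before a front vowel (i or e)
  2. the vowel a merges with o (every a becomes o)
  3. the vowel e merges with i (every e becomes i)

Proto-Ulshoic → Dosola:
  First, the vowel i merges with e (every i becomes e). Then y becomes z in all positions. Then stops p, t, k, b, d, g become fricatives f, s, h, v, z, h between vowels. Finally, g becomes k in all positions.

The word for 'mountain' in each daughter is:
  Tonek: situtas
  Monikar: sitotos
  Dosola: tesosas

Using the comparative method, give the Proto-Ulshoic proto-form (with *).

*titotas

Position 4: Tonek has u, Monikar has o, Dosola has o. Dosola preserves o here (none of its changes turn any other segment into o), so the proto-segment is *o.
Position 1: Tonek has s, Monikar has s, Dosola has t. Dosola preserves t here (none of its changes turn any other segment into t), so the proto-segment is *t.
Position 6: Tonek has a, Monikar has o, Dosola has a. Tonek preserves a here (none of its changes turn any other segment into a), so the proto-segment is *a.
Verify the candidate proto-form against each daughter:
Tonek: start from *titotas.
  rule 1: no change — titotas
  rule 2 (palatalisation): titotas → sitotas
  rule 3 (vowel merger): sitotas → situtas
  ⇒ Tonek situtas
Monikar: *titotas > sitotas > sitotos  (by palatalisation, vowel merger)
Dosola: *titotas
  titotas → tetotas   [vowel merger]
  tetotas (rule 2 does not apply)
  tetotas → tesosas   [intervocalic lenition]
  tesosas (rule 4 does not apply)
  giving Dosola tesosas.
*titotas is the unique common source.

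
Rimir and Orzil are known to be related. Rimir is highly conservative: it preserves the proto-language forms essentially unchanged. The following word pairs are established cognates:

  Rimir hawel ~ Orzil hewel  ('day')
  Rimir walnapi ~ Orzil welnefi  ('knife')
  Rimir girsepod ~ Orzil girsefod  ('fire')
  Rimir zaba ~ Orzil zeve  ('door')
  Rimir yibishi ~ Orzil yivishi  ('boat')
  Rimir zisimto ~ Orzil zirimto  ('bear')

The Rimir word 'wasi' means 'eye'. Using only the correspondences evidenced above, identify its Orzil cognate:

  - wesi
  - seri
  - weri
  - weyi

hawel ~ hewel, walnapi ~ welnefi — Rimir a corresponds to Orzil e after a consonant, before a consonant other than r, m, n, p, b, f, v.
zisimto ~ zirimto — Rimir s corresponds to Orzil r between vowels (before a front vowel).
Applying these to Rimir 'wasi':
  wasi → wesi   (a→e after a consonant, before a consonant other than r, m, n, p, b, f, v)
  wesi → weri   (s→r between vowels (before a front vowel))
So the Orzil cognate is 'weri'.

weri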